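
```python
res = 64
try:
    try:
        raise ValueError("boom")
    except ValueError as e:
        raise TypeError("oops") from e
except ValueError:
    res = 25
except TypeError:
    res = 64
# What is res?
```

Step-by-step execution trace:
1. Inner try raises ValueError; inner `except ValueError as e` catches it.
2. `raise TypeError(...) from e` raises TypeError (ValueError is attached as __cause__, but only TypeError is active).
3. Outer `except ValueError` does not match TypeError; skipped.
4. Outer `except TypeError` matches → res = 64.
Result: 64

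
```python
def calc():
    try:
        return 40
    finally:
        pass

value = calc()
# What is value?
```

Step-by-step execution trace:
1. `calc()` enters try: `return 40` sets pending return value 40.
2. Before returning, `finally: pass` runs (no effect).
3. calc() returns 40 → value = 40.
Result: 40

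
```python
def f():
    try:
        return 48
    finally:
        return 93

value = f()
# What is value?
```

Step-by-step execution trace:
1. `f()` enters try: `return 48` sets pending return value 48.
2. Before returning, `finally: return 93` runs and overrides the pending return.
3. f() returns 93 → value = 93.
Result: 93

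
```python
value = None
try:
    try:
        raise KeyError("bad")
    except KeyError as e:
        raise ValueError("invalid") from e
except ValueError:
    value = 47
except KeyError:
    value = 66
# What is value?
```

Step-by-step execution trace:
1. Inner try raises KeyError; inner `except KeyError as e` catches it.
2. `raise ValueError(...) from e` raises ValueError (KeyError is attached as __cause__, but only ValueError is active).
3. Outer `except ValueError` matches → value = 47.
4. `except KeyError` is not reached.
Result: 47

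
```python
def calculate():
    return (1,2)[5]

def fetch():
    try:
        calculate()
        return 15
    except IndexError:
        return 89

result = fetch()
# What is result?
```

Step-by-step execution trace:
1. `fetch()` calls `calculate()`.
2. `calculate()` evaluates `(1,2)[5]`, which raises IndexError; it propagates to the caller.
3. `return 15` is not reached.
4. `except IndexError` in fetch matches → returns 89.
5. result = 89.
Result: 89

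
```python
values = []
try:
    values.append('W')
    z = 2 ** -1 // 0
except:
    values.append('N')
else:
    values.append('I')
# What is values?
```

Step-by-step execution trace:
1. try: `values.append('W')` → values = ['W'].
2. `z = 2 ** -1 // 0` raises ZeroDivisionError.
3. bare `except` matches → `values.append('N')` → values = ['W', 'N'].
4. `else` is skipped (an exception was raised).
Result: ['W', 'N']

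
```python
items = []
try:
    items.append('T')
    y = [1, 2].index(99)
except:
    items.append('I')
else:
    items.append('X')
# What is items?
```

Step-by-step execution trace:
1. try: `items.append('T')` → items = ['T'].
2. `y = [1, 2].index(99)` raises ValueError.
3. bare `except` matches → `items.append('I')` → items = ['T', 'I'].
4. `else` is skipped (an exception was raised).
Result: ['T', 'I']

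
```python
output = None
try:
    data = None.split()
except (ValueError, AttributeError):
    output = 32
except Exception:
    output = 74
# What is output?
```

Step-by-step execution trace:
1. `data = None.split()` raises AttributeError.
2. `except (ValueError, AttributeError)` matches (AttributeError is in the tuple) → output = 32.
3. `except Exception` is not reached.
Result: 32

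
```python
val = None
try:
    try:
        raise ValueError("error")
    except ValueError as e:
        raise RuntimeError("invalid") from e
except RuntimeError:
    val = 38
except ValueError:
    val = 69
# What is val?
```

Step-by-step execution trace:
1. Inner try raises ValueError; inner `except ValueError as e` catches it.
2. `raise RuntimeError(...) from e` raises RuntimeError (ValueError is attached as __cause__, but only RuntimeError is active).
3. Outer `except RuntimeError` matches → val = 38.
4. `except ValueError` is not reached.
Result: 38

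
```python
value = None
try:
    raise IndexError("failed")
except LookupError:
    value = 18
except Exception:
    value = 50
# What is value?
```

Step-by-step execution trace:
1. `raise IndexError(...)` raises IndexError.
2. `except LookupError` matches (IndexError is a subclass of LookupError) → value = 18.
3. `except Exception` is not reached.
Result: 18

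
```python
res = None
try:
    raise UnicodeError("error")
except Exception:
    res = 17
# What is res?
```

Step-by-step execution trace:
1. `raise UnicodeError(...)` raises UnicodeError.
2. `except Exception` matches (UnicodeError is a subclass of Exception) → res = 17.
Result: 17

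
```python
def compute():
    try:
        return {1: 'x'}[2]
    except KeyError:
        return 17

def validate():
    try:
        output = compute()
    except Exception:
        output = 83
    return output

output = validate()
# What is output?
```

Step-by-step execution trace:
1. `validate()` calls `compute()`.
2. In compute: `{1: 'x'}[2]` raises KeyError; `except KeyError` catches it → returns 17.
3. In validate: `output = compute()` → output = 17. No exception reaches validate.
4. `except Exception` is skipped; validate returns 17.
5. output = 17.
Result: 17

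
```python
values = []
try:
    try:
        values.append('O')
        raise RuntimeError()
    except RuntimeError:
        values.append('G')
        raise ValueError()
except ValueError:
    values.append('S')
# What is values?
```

Step-by-step execution trace:
1. Inner try: `values.append('O')` → values = ['O'].
2. `raise RuntimeError()` raises RuntimeError.
3. Inner `except RuntimeError` matches → `values.append('G')` → values = ['O', 'G'].
4. `raise ValueError()` raises ValueError; propagates to outer try.
5. Outer `except ValueError` matches → `values.append('S')` → values = ['O', 'G', 'S'].
Result: ['O', 'G', 'S']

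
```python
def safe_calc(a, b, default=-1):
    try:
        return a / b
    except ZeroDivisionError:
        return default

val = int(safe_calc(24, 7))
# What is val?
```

Step-by-step execution trace:
1. `safe_calc(24, 7)` enters try: `return 24 / 7` → returns 3.4285714285714284. No exception raised.
2. `except ZeroDivisionError` is skipped.
3. `int(3.4285714285714284)` → 3 → val = 3.
Result: 3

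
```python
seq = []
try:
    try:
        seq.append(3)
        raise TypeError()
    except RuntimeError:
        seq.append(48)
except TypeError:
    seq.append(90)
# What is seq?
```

Step-by-step execution trace:
1. Inner try: `seq.append(3)` → seq = [3].
2. `raise TypeError()` raises TypeError.
3. Inner `except RuntimeError` does not match TypeError; exception propagates to outer try.
4. Outer `except TypeError` matches → `seq.append(90)` → seq = [3, 90].
Result: [3, 90]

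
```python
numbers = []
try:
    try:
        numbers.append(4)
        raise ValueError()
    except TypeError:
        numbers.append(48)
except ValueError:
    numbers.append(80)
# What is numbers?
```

Step-by-step execution trace:
1. Inner try: `numbers.append(4)` → numbers = [4].
2. `raise ValueError()` raises ValueError.
3. Inner `except TypeError` does not match ValueError; exception propagates to outer try.
4. Outer `except ValueError` matches → `numbers.append(80)` → numbers = [4, 80].
Result: [4, 80]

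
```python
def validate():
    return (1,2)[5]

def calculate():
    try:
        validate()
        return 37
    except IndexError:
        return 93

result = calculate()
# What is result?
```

Step-by-step execution trace:
1. `calculate()` calls `validate()`.
2. `validate()` evaluates `(1,2)[5]`, which raises IndexError; it propagates to the caller.
3. `return 37` is not reached.
4. `except IndexError` in calculate matches → returns 93.
5. result = 93.
Result: 93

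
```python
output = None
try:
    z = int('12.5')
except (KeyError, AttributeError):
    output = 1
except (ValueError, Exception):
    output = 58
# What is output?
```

Step-by-step execution trace:
1. `z = int('12.5')` raises ValueError.
2. `except (KeyError, AttributeError)` does not match ValueError; skipped.
3. `except (ValueError, Exception)` matches (ValueError is in the tuple) → output = 58.
Result: 58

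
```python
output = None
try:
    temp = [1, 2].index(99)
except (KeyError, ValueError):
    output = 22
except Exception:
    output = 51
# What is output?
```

Step-by-step execution trace:
1. `temp = [1, 2].index(99)` raises ValueError.
2. `except (KeyError, ValueError)` matches (ValueError is in the tuple) → output = 22.
3. `except Exception` is not reached.
Result: 22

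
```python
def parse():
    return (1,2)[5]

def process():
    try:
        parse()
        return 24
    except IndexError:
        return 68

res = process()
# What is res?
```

Step-by-step execution trace:
1. `process()` calls `parse()`.
2. `parse()` evaluates `(1,2)[5]`, which raises IndexError; it propagates to the caller.
3. `return 24` is not reached.
4. `except IndexError` in process matches → returns 68.
5. res = 68.
Result: 68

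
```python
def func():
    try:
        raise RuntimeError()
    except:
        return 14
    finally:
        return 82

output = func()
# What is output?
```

Step-by-step execution trace:
1. `func()` enters try: `raise RuntimeError()` raises RuntimeError.
2. bare `except` matches → `return 14` sets pending return value 14.
3. Before returning, `finally: return 82` runs and overrides the pending return.
4. func() returns 82 → output = 82.
Result: 82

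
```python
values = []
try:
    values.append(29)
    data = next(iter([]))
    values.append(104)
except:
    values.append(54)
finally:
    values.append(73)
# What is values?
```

Step-by-step execution trace:
1. try: `values.append(29)` → values = [29].
2. `data = next(iter([]))` raises StopIteration; `values.append(104)` is not reached.
3. bare `except` matches → `values.append(54)` → values = [29, 54].
4. finally always runs: `values.append(73)` → values = [29, 54, 73].
Result: [29, 54, 73]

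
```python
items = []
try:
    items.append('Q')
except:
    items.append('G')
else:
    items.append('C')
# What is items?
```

Step-by-step execution trace:
1. try: `items.append('Q')` → items = ['Q']. No exception raised.
2. `except` is skipped.
3. `else` runs (try completed without exception): `items.append('C')` → items = ['Q', 'C'].
Result: ['Q', 'C']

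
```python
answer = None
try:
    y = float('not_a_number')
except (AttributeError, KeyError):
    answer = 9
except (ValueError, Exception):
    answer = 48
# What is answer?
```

Step-by-step execution trace:
1. `y = float('not_a_number')` raises ValueError.
2. `except (AttributeError, KeyError)` does not match ValueError; skipped.
3. `except (ValueError, Exception)` matches (ValueError is in the tuple) → answer = 48.
Result: 48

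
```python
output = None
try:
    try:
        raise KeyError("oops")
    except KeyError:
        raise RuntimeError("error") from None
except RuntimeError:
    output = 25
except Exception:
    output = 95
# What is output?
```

Step-by-step execution trace:
1. Inner try raises KeyError; inner `except KeyError` catches it.
2. `raise RuntimeError(...) from None` raises RuntimeError (from None suppresses __context__, but the active exception is still RuntimeError).
3. Outer `except RuntimeError` matches → output = 25.
4. `except Exception` is not reached.
Result: 25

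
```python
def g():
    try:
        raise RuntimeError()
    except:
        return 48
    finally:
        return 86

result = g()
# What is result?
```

Step-by-step execution trace:
1. `g()` enters try: `raise RuntimeError()` raises RuntimeError.
2. bare `except` matches → `return 48` sets pending return value 48.
3. Before returning, `finally: return 86` runs and overrides the pending return.
4. g() returns 86 → result = 86.
Result: 86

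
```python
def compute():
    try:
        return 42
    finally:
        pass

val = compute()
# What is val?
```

Step-by-step execution trace:
1. `compute()` enters try: `return 42` sets pending return value 42.
2. Before returning, `finally: pass` runs (no effect).
3. compute() returns 42 → val = 42.
Result: 42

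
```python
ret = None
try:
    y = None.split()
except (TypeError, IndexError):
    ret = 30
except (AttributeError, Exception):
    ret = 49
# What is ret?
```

Step-by-step execution trace:
1. `y = None.split()` raises AttributeError.
2. `except (TypeError, IndexError)` does not match AttributeError; skipped.
3. `except (AttributeError, Exception)` matches (AttributeError is in the tuple) → ret = 49.
Result: 49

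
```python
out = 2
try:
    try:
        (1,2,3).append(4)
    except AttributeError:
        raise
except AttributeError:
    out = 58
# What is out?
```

Step-by-step execution trace:
1. Inner try: `(1,2,3).append(4)` raises AttributeError.
2. Inner `except AttributeError` matches; bare `raise` re-raises the same AttributeError.
3. Outer `except AttributeError` matches → out = 58.
Result: 58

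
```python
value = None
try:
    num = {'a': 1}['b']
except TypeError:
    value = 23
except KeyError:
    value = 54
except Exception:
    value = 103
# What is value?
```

Step-by-step execution trace:
1. `num = {'a': 1}['b']` raises KeyError.
2. `except TypeError` does not match KeyError; skipped.
3. `except KeyError` matches → value = 54.
4. Remaining except clauses are skipped.
Result: 54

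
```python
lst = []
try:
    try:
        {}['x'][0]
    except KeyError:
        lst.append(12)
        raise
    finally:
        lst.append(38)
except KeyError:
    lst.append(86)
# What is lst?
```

Step-by-step execution trace:
1. Inner try: `{}['x'][0]` raises KeyError.
2. Inner `except KeyError` matches → `lst.append(12)` → lst = [12].
3. bare `raise` re-raises KeyError.
4. Inner `finally` runs during unwinding: `lst.append(38)` → lst = [12, 38].
5. Outer `except KeyError` matches → `lst.append(86)` → lst = [12, 38, 86].
Result: [12, 38, 86]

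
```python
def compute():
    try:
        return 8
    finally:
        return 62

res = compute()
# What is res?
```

Step-by-step execution trace:
1. `compute()` enters try: `return 8` sets pending return value 8.
2. Before returning, `finally: return 62` runs and overrides the pending return.
3. compute() returns 62 → res = 62.
Result: 62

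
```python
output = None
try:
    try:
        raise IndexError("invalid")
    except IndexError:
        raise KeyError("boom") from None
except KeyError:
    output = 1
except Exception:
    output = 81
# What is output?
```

Step-by-step execution trace:
1. Inner try raises IndexError; inner `except IndexError` catches it.
2. `raise KeyError(...) from None` raises KeyError (from None suppresses __context__, but the active exception is still KeyError).
3. Outer `except KeyError` matches → output = 1.
4. `except Exception` is not reached.
Result: 1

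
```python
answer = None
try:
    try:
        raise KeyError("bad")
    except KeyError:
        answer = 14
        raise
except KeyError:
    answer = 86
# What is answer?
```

Step-by-step execution trace:
1. Inner try: `raise KeyError("bad")` raises KeyError.
2. Inner `except KeyError` matches → answer = 14.
3. bare `raise` re-raises the same KeyError.
4. Outer `except KeyError` matches → answer = 86.
Result: 86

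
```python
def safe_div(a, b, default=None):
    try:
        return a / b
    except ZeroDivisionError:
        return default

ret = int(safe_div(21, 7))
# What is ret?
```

Step-by-step execution trace:
1. `safe_div(21, 7)` enters try: `return 21 / 7` → returns 3.0. No exception raised.
2. `except ZeroDivisionError` is skipped.
3. `int(3.0)` → 3 → ret = 3.
Result: 3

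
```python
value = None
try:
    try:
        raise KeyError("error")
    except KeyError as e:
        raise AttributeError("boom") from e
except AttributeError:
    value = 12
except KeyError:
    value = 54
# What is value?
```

Step-by-step execution trace:
1. Inner try raises KeyError; inner `except KeyError as e` catches it.
2. `raise AttributeError(...) from e` raises AttributeError (KeyError is attached as __cause__, but only AttributeError is active).
3. Outer `except AttributeError` matches → value = 12.
4. `except KeyError` is not reached.
Result: 12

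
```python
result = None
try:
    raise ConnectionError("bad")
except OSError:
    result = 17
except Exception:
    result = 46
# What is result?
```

Step-by-step execution trace:
1. `raise ConnectionError(...)` raises ConnectionError.
2. `except OSError` matches (ConnectionError is a subclass of OSError) → result = 17.
3. `except Exception` is not reached.
Result: 17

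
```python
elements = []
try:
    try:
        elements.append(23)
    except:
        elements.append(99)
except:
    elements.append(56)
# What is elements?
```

Step-by-step execution trace:
1. Inner try: `elements.append(23)` → elements = [23]. No exception raised.
2. Inner `except` is skipped.
3. Inner try completes normally; outer `except` is skipped.
Result: [23]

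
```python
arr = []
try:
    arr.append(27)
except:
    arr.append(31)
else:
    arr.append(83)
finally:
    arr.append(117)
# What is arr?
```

Step-by-step execution trace:
1. try: `arr.append(27)` → arr = [27]. No exception raised.
2. `except` is skipped.
3. `else` runs: `arr.append(83)` → arr = [27, 83].
4. `finally` always runs: `arr.append(117)` → arr = [27, 83, 117].
Result: [27, 83, 117]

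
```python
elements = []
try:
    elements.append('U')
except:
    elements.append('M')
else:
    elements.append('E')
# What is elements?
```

Step-by-step execution trace:
1. try: `elements.append('U')` → elements = ['U']. No exception raised.
2. `except` is skipped.
3. `else` runs (try completed without exception): `elements.append('E')` → elements = ['U', 'E'].
Result: ['U', 'E']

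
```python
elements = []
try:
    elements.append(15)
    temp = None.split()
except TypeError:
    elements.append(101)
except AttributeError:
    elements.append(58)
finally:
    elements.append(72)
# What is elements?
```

Step-by-step execution trace:
1. try: `elements.append(15)` → elements = [15].
2. `temp = None.split()` raises AttributeError.
3. `except TypeError` does not match AttributeError; skipped.
4. `except AttributeError` matches → `elements.append(58)` → elements = [15, 58].
5. finally always runs: `elements.append(72)` → elements = [15, 58, 72].
Result: [15, 58, 72]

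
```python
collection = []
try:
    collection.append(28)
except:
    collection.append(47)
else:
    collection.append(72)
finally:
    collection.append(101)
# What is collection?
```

Step-by-step execution trace:
1. try: `collection.append(28)` → collection = [28]. No exception raised.
2. `except` is skipped.
3. `else` runs: `collection.append(72)` → collection = [28, 72].
4. `finally` always runs: `collection.append(101)` → collection = [28, 72, 101].
Result: [28, 72, 101]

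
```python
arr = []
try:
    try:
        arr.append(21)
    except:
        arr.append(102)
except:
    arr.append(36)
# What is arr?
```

Step-by-step execution trace:
1. Inner try: `arr.append(21)` → arr = [21]. No exception raised.
2. Inner `except` is skipped.
3. Inner try completes normally; outer `except` is skipped.
Result: [21]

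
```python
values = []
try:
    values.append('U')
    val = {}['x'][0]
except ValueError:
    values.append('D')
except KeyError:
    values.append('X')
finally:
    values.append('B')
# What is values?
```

Step-by-step execution trace:
1. try: `values.append('U')` → values = ['U'].
2. `val = {}['x'][0]` raises KeyError.
3. `except ValueError` does not match KeyError; skipped.
4. `except KeyError` matches → `values.append('X')` → values = ['U', 'X'].
5. finally always runs: `values.append('B')` → values = ['U', 'X', 'B'].
Result: ['U', 'X', 'B']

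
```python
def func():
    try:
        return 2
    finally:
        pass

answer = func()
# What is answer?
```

Step-by-step execution trace:
1. `func()` enters try: `return 2` sets pending return value 2.
2. Before returning, `finally: pass` runs (no effect).
3. func() returns 2 → answer = 2.
Result: 2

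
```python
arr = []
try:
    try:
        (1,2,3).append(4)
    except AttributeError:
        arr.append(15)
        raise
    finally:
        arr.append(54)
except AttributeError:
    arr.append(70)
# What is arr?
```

Step-by-step execution trace:
1. Inner try: `(1,2,3).append(4)` raises AttributeError.
2. Inner `except AttributeError` matches → `arr.append(15)` → arr = [15].
3. bare `raise` re-raises AttributeError.
4. Inner `finally` runs during unwinding: `arr.append(54)` → arr = [15, 54].
5. Outer `except AttributeError` matches → `arr.append(70)` → arr = [15, 54, 70].
Result: [15, 54, 70]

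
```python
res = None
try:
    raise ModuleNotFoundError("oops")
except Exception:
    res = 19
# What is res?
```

Step-by-step execution trace:
1. `raise ModuleNotFoundError(...)` raises ModuleNotFoundError.
2. `except Exception` matches (ModuleNotFoundError is a subclass of Exception) → res = 19.
Result: 19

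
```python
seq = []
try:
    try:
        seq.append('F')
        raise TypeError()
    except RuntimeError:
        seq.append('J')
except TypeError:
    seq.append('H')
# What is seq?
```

Step-by-step execution trace:
1. Inner try: `seq.append('F')` → seq = ['F'].
2. `raise TypeError()` raises TypeError.
3. Inner `except RuntimeError` does not match TypeError; exception propagates to outer try.
4. Outer `except TypeError` matches → `seq.append('H')` → seq = ['F', 'H'].
Result: ['F', 'H']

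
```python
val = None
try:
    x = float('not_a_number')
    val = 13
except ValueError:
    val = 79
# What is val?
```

Step-by-step execution trace:
1. `x = float('not_a_number')` raises ValueError.
2. `val = 13` is not reached.
3. `except ValueError` matches → val = 79.
Result: 79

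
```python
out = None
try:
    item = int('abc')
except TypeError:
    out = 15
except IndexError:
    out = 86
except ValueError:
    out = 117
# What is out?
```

Step-by-step execution trace:
1. `item = int('abc')` raises ValueError.
2. `except TypeError` does not match ValueError; skipped.
3. `except IndexError` does not match ValueError; skipped.
4. `except ValueError` matches → out = 117.
Result: 117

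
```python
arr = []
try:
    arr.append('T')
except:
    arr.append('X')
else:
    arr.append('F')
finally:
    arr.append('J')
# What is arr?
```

Step-by-step execution trace:
1. try: `arr.append('T')` → arr = ['T']. No exception raised.
2. `except` is skipped.
3. `else` runs: `arr.append('F')` → arr = ['T', 'F'].
4. `finally` always runs: `arr.append('J')` → arr = ['T', 'F', 'J'].
Result: ['T', 'F', 'J']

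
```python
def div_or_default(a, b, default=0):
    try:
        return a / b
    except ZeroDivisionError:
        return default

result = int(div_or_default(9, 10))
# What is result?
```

Step-by-step execution trace:
1. `div_or_default(9, 10)` enters try: `return 9 / 10` → returns 0.9. No exception raised.
2. `except ZeroDivisionError` is skipped.
3. `int(0.9)` → 0 → result = 0.
Result: 0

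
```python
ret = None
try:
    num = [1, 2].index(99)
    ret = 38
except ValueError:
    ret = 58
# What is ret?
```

Step-by-step execution trace:
1. `num = [1, 2].index(99)` raises ValueError.
2. `ret = 38` is not reached.
3. `except ValueError` matches → ret = 58.
Result: 58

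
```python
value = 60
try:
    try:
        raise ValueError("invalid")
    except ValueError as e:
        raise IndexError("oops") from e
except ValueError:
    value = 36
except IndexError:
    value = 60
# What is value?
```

Step-by-step execution trace:
1. Inner try raises ValueError; inner `except ValueError as e` catches it.
2. `raise IndexError(...) from e` raises IndexError (ValueError is attached as __cause__, but only IndexError is active).
3. Outer `except ValueError` does not match IndexError; skipped.
4. Outer `except IndexError` matches → value = 60.
Result: 60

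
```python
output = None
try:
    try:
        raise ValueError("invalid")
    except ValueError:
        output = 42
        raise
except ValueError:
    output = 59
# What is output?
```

Step-by-step execution trace:
1. Inner try: `raise ValueError("invalid")` raises ValueError.
2. Inner `except ValueError` matches → output = 42.
3. bare `raise` re-raises the same ValueError.
4. Outer `except ValueError` matches → output = 59.
Result: 59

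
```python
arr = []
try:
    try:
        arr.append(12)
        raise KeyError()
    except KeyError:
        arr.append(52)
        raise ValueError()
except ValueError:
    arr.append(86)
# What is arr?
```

Step-by-step execution trace:
1. Inner try: `arr.append(12)` → arr = [12].
2. `raise KeyError()` raises KeyError.
3. Inner `except KeyError` matches → `arr.append(52)` → arr = [12, 52].
4. `raise ValueError()` raises ValueError; propagates to outer try.
5. Outer `except ValueError` matches → `arr.append(86)` → arr = [12, 52, 86].
Result: [12, 52, 86]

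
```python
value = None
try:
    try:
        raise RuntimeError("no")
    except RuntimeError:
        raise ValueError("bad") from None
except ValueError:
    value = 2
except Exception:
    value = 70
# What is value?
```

Step-by-step execution trace:
1. Inner try raises RuntimeError; inner `except RuntimeError` catches it.
2. `raise ValueError(...) from None` raises ValueError (from None suppresses __context__, but the active exception is still ValueError).
3. Outer `except ValueError` matches → value = 2.
4. `except Exception` is not reached.
Result: 2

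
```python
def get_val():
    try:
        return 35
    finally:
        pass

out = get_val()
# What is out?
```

Step-by-step execution trace:
1. `get_val()` enters try: `return 35` sets pending return value 35.
2. Before returning, `finally: pass` runs (no effect).
3. get_val() returns 35 → out = 35.
Result: 35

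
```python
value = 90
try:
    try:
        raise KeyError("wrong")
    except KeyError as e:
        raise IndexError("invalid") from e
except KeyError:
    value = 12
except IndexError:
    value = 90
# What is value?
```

Step-by-step execution trace:
1. Inner try raises KeyError; inner `except KeyError as e` catches it.
2. `raise IndexError(...) from e` raises IndexError (KeyError is attached as __cause__, but only IndexError is active).
3. Outer `except KeyError` does not match IndexError; skipped.
4. Outer `except IndexError` matches → value = 90.
Result: 90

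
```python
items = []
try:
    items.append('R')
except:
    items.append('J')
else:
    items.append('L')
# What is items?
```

Step-by-step execution trace:
1. try: `items.append('R')` → items = ['R']. No exception raised.
2. `except` is skipped.
3. `else` runs (try completed without exception): `items.append('L')` → items = ['R', 'L'].
Result: ['R', 'L']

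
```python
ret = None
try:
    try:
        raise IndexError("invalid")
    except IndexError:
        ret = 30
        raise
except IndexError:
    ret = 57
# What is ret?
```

Step-by-step execution trace:
1. Inner try: `raise IndexError("invalid")` raises IndexError.
2. Inner `except IndexError` matches → ret = 30.
3. bare `raise` re-raises the same IndexError.
4. Outer `except IndexError` matches → ret = 57.
Result: 57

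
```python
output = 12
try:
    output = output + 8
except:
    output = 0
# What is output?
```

Step-by-step execution trace:
1. output starts at 12.
2. try: `output = output + 8` → output = 20. No exception raised.
3. `except` is skipped.
Result: 20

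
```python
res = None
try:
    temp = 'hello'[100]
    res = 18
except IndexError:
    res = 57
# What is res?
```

Step-by-step execution trace:
1. `temp = 'hello'[100]` raises IndexError.
2. `res = 18` is not reached.
3. `except IndexError` matches → res = 57.
Result: 57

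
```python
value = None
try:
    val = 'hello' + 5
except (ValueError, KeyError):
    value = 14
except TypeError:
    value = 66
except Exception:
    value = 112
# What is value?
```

Step-by-step execution trace:
1. `val = 'hello' + 5` raises TypeError.
2. `except (ValueError, KeyError)` does not match TypeError; skipped.
3. `except TypeError` matches (exact type match) → value = 66.
4. `except Exception` is not reached.
Result: 66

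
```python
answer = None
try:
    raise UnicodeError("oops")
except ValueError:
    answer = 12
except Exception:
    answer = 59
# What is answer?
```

Step-by-step execution trace:
1. `raise UnicodeError(...)` raises UnicodeError.
2. `except ValueError` matches (UnicodeError is a subclass of ValueError) → answer = 12.
3. `except Exception` is not reached.
Result: 12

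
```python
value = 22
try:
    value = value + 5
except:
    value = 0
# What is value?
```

Step-by-step execution trace:
1. value starts at 22.
2. try: `value = value + 5` → value = 27. No exception raised.
3. `except` is skipped.
Result: 27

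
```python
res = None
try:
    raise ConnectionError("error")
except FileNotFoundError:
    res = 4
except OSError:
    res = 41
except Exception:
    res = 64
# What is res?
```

Step-by-step execution trace:
1. `raise ConnectionError(...)` raises ConnectionError.
2. `except FileNotFoundError` does not match (ConnectionError is not a subclass of FileNotFoundError); skipped.
3. `except OSError` matches (ConnectionError is a subclass of OSError) → res = 41.
4. `except Exception` is not reached.
Result: 41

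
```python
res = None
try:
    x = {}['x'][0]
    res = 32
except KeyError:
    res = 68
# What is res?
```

Step-by-step execution trace:
1. `x = {}['x'][0]` raises KeyError.
2. `res = 32` is not reached.
3. `except KeyError` matches → res = 68.
Result: 68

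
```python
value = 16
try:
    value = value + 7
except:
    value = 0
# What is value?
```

Step-by-step execution trace:
1. value starts at 16.
2. try: `value = value + 7` → value = 23. No exception raised.
3. `except` is skipped.
Result: 23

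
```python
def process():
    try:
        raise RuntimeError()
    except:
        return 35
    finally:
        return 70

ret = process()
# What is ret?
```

Step-by-step execution trace:
1. `process()` enters try: `raise RuntimeError()` raises RuntimeError.
2. bare `except` matches → `return 35` sets pending return value 35.
3. Before returning, `finally: return 70` runs and overrides the pending return.
4. process() returns 70 → ret = 70.
Result: 70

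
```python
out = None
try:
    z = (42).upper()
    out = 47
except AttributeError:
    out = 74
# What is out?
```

Step-by-step execution trace:
1. `z = (42).upper()` raises AttributeError.
2. `out = 47` is not reached.
3. `except AttributeError` matches → out = 74.
Result: 74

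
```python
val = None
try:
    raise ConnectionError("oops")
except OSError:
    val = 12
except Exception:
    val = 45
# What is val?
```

Step-by-step execution trace:
1. `raise ConnectionError(...)` raises ConnectionError.
2. `except OSError` matches (ConnectionError is a subclass of OSError) → val = 12.
3. `except Exception` is not reached.
Result: 12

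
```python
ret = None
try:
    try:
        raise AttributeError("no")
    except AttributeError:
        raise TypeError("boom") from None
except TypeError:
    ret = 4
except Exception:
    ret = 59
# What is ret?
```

Step-by-step execution trace:
1. Inner try raises AttributeError; inner `except AttributeError` catches it.
2. `raise TypeError(...) from None` raises TypeError (from None suppresses __context__, but the active exception is still TypeError).
3. Outer `except TypeError` matches → ret = 4.
4. `except Exception` is not reached.
Result: 4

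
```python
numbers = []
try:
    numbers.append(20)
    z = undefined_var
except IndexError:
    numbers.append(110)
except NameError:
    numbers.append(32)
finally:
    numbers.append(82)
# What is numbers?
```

Step-by-step execution trace:
1. try: `numbers.append(20)` → numbers = [20].
2. `z = undefined_var` raises NameError.
3. `except IndexError` does not match NameError; skipped.
4. `except NameError` matches → `numbers.append(32)` → numbers = [20, 32].
5. finally always runs: `numbers.append(82)` → numbers = [20, 32, 82].
Result: [20, 32, 82]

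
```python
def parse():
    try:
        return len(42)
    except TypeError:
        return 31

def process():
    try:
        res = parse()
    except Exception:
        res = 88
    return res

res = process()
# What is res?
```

Step-by-step execution trace:
1. `process()` calls `parse()`.
2. In parse: `len(42)` raises TypeError; `except TypeError` catches it → returns 31.
3. In process: `res = parse()` → res = 31. No exception reaches process.
4. `except Exception` is skipped; process returns 31.
5. res = 31.
Result: 31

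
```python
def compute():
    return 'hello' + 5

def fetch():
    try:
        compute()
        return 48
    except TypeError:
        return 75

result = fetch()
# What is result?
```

Step-by-step execution trace:
1. `fetch()` calls `compute()`.
2. `compute()` evaluates `'hello' + 5`, which raises TypeError; it propagates to the caller.
3. `return 48` is not reached.
4. `except TypeError` in fetch matches → returns 75.
5. result = 75.
Result: 75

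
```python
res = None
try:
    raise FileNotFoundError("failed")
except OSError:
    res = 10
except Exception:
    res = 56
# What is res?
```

Step-by-step execution trace:
1. `raise FileNotFoundError(...)` raises FileNotFoundError.
2. `except OSError` matches (FileNotFoundError is a subclass of OSError) → res = 10.
3. `except Exception` is not reached.
Result: 10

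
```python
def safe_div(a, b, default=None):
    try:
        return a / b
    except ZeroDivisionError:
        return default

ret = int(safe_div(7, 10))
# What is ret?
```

Step-by-step execution trace:
1. `safe_div(7, 10)` enters try: `return 7 / 10` → returns 0.7. No exception raised.
2. `except ZeroDivisionError` is skipped.
3. `int(0.7)` → 0 → ret = 0.
Result: 0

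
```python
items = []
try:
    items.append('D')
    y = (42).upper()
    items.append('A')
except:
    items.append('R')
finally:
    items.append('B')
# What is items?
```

Step-by-step execution trace:
1. try: `items.append('D')` → items = ['D'].
2. `y = (42).upper()` raises AttributeError; `items.append('A')` is not reached.
3. bare `except` matches → `items.append('R')` → items = ['D', 'R'].
4. finally always runs: `items.append('B')` → items = ['D', 'R', 'B'].
Result: ['D', 'R', 'B']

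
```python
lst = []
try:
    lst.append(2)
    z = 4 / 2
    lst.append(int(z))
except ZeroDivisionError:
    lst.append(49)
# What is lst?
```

Step-by-step execution trace:
1. try: `lst.append(2)` → lst = [2].
2. `z = 4 / 2` → z = 2.0. No exception raised.
3. `lst.append(int(z))` → lst = [2, 2].
4. `except ZeroDivisionError` is skipped (no exception was raised).
Result: [2, 2]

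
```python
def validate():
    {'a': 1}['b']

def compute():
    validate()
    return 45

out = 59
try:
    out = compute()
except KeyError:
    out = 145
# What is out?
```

Step-by-step execution trace:
1. out starts at 59.
2. try: `compute()` calls `validate()`.
3. `validate()` evaluates `{'a': 1}['b']`, which raises KeyError; it propagates through compute (uncaught).
4. `return 45` in compute is not reached; the assignment to out does not complete.
5. `except KeyError` matches → out = 145.
Result: 145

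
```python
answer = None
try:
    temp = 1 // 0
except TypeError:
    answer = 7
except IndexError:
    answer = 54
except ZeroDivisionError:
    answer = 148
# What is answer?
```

Step-by-step execution trace:
1. `temp = 1 // 0` raises ZeroDivisionError.
2. `except TypeError` does not match ZeroDivisionError; skipped.
3. `except IndexError` does not match ZeroDivisionError; skipped.
4. `except ZeroDivisionError` matches → answer = 148.
Result: 148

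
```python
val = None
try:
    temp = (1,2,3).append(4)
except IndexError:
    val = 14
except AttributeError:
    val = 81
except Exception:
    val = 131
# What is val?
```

Step-by-step execution trace:
1. `temp = (1,2,3).append(4)` raises AttributeError.
2. `except IndexError` does not match AttributeError; skipped.
3. `except AttributeError` matches → val = 81.
4. Remaining except clauses are skipped.
Result: 81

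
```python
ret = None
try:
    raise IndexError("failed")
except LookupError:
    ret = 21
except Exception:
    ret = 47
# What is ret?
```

Step-by-step execution trace:
1. `raise IndexError(...)` raises IndexError.
2. `except LookupError` matches (IndexError is a subclass of LookupError) → ret = 21.
3. `except Exception` is not reached.
Result: 21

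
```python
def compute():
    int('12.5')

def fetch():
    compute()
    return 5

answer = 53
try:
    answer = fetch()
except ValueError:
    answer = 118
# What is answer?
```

Step-by-step execution trace:
1. answer starts at 53.
2. try: `fetch()` calls `compute()`.
3. `compute()` evaluates `int('12.5')`, which raises ValueError; it propagates through fetch (uncaught).
4. `return 5` in fetch is not reached; the assignment to answer does not complete.
5. `except ValueError` matches → answer = 118.
Result: 118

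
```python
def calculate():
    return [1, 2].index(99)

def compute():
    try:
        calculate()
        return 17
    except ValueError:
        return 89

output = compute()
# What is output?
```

Step-by-step execution trace:
1. `compute()` calls `calculate()`.
2. `calculate()` evaluates `[1, 2].index(99)`, which raises ValueError; it propagates to the caller.
3. `return 17` is not reached.
4. `except ValueError` in compute matches → returns 89.
5. output = 89.
Result: 89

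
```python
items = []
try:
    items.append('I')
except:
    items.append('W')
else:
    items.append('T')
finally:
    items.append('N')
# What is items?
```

Step-by-step execution trace:
1. try: `items.append('I')` → items = ['I']. No exception raised.
2. `except` is skipped.
3. `else` runs: `items.append('T')` → items = ['I', 'T'].
4. `finally` always runs: `items.append('N')` → items = ['I', 'T', 'N'].
Result: ['I', 'T', 'N']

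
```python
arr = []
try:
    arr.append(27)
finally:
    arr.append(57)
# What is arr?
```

Step-by-step execution trace:
1. try: `arr.append(27)` → arr = [27].
2. The try body completes without raising.
3. finally always runs: `arr.append(57)` → arr = [27, 57].
Result: [27, 57]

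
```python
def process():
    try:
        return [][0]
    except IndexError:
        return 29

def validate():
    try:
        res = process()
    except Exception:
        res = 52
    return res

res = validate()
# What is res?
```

Step-by-step execution trace:
1. `validate()` calls `process()`.
2. In process: `[][0]` raises IndexError; `except IndexError` catches it → returns 29.
3. In validate: `res = process()` → res = 29. No exception reaches validate.
4. `except Exception` is skipped; validate returns 29.
5. res = 29.
Result: 29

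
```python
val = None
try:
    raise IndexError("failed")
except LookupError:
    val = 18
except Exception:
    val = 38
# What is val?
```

Step-by-step execution trace:
1. `raise IndexError(...)` raises IndexError.
2. `except LookupError` matches (IndexError is a subclass of LookupError) → val = 18.
3. `except Exception` is not reached.
Result: 18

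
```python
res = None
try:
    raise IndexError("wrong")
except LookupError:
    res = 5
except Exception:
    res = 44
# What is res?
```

Step-by-step execution trace:
1. `raise IndexError(...)` raises IndexError.
2. `except LookupError` matches (IndexError is a subclass of LookupError) → res = 5.
3. `except Exception` is not reached.
Result: 5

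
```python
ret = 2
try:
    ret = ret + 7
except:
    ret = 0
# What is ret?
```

Step-by-step execution trace:
1. ret starts at 2.
2. try: `ret = ret + 7` → ret = 9. No exception raised.
3. `except` is skipped.
Result: 9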